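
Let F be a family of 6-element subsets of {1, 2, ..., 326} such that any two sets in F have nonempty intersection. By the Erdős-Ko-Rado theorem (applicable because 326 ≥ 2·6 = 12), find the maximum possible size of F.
max |F| = C(325, 5) = 29296150065

The Erdős-Ko-Rado theorem states: for n ≥ 2k, an intersecting family of k-subsets of an n-element set has size at most C(n − 1, k − 1), with equality for 'star' families {A ⊆ [n] : |A| = k, i ∈ A} (fix an element i). For n = 326, k = 6: C(325, 5) = 29296150065.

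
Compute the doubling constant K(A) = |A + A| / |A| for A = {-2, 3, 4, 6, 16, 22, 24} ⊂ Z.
K = |A + A| / |A| = 25/7

Enumerate A + A = {a + b : a, b ∈ A}. With |A| = 7, there are |A|^2 = 49 ordered sum pairs; collecting distinct values, A + A = {-4, 1, 2, 4, 6, 7, 8, 9, 10, 12, 14, 19, 20, 22, 25, 26, 27, 28, 30, 32, 38, 40, 44, 46, 48}, so |A + A| = 25. Thus K = 25/7. For comparison, the minimum possible |A + A| over all 7-element sets is 2·7 − 1 = 13 (so min K = 13/7), attained only by arithmetic progressions.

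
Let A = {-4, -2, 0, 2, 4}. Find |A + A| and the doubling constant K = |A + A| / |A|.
K = |A + A| / |A| = 9/5

Enumerate A + A = {a + b : a, b ∈ A}. With |A| = 5, there are |A|^2 = 25 ordered sum pairs; collecting distinct values, A + A = {-8, -6, -4, -2, 0, 2, 4, 6, 8}, so |A + A| = 9. Thus K = 9/5. Here |A + A| = 2|A| − 1 = 9, the minimum possible — so K = 9/5 is minimal, which holds iff A is an arithmetic progression.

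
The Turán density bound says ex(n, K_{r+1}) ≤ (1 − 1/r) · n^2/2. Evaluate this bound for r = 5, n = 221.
Turán density bound = (4/5) · 221^2/2 = 97682/5 ≈ 19536.4

Turán's theorem: ex(n, K_{r+1}) is achieved by the complete r-partite Turán graph T(n, r) with parts as balanced as possible, and is at most (1 − 1/r) · n^2/2. For r = 5, n = 221: the density bound is (4/5) · 48841/2 = 97682/5 ≈ 19536.4. The integer-valued extremum is e(T(221, 5)) = 19536, which is strictly less than the density bound 97682/5 since 5 ∤ 221 (the parts of T(221, 5) cannot all be equal).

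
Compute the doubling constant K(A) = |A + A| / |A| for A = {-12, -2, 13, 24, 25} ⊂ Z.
K = |A + A| / |A| = 15/5 = 3

Enumerate A + A = {a + b : a, b ∈ A}. With |A| = 5, there are |A|^2 = 25 ordered sum pairs; collecting distinct values, A + A = {-24, -14, -4, 1, 11, 12, 13, 22, 23, 26, 37, 38, 48, 49, 50}, so |A + A| = 15. Thus K = 15/5 = 3. For comparison, the minimum possible |A + A| over all 5-element sets is 2·5 − 1 = 9 (so min K = 9/5), attained only by arithmetic progressions.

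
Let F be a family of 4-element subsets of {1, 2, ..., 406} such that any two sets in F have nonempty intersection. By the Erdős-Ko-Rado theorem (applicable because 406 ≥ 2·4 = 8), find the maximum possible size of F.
max |F| = C(405, 3) = 10989810

The Erdős-Ko-Rado theorem states: for n ≥ 2k, an intersecting family of k-subsets of an n-element set has size at most C(n − 1, k − 1), with equality for 'star' families {A ⊆ [n] : |A| = k, i ∈ A} (fix an element i). For n = 406, k = 4: C(405, 3) = 10989810.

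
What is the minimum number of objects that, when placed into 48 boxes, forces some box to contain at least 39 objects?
n = (39 − 1)·48 + 1 = 1825

By the generalised pigeonhole principle, to guarantee some box contains ≥ r objects we need more than (r − 1) · k objects total. Threshold: n = (r − 1) · k + 1. With r = 39 and k = 48: n = 38 · 48 + 1 = 1824 + 1 = 1825. For n = 1824 = 38 · 48, we can put exactly 38 objects in every box, avoiding 39 in any single one — so 1825 is tight.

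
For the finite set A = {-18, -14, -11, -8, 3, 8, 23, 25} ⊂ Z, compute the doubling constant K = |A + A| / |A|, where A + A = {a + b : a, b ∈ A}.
K = |A + A| / |A| = 34/8 = 17/4

Enumerate A + A = {a + b : a, b ∈ A}. With |A| = 8, there are |A|^2 = 64 ordered sum pairs; collecting distinct values, A + A = {-36, -32, -29, -28, -26, -25, -22, -19, -16, -15, -11, -10, -8, -6, -5, -3, 0, 5, 6, 7, 9, 11, 12, 14, 15, 16, 17, 26, 28, 31, 33, 46, 48, 50}, so |A + A| = 34. Thus K = 34/8 = 17/4. For comparison, the minimum possible |A + A| over all 8-element sets is 2·8 − 1 = 15 (so min K = 15/8), attained only by arithmetic progressions.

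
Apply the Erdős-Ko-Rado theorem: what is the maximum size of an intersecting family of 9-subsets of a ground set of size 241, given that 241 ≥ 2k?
max |F| = C(240, 8) = 242641770336810

Erdős-Ko-Rado (1961): when n ≥ 2k, max |F| = C(n−1, k−1). The bound is attained by the star {A : i ∈ A} for any fixed i ∈ [n]. Here C(241−1, 9−1) = C(240, 8) = 242641770336810.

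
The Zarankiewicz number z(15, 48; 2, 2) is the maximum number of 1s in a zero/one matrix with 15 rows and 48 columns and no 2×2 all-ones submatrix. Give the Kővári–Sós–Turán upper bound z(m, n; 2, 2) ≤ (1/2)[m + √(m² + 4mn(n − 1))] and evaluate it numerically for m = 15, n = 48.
z(15, 48; 2, 2) ≤ (1/2)[15 + √(15² + 4·15·48·47)] = (1/2)[15 + √135585] = 191.6093

Kővári–Sós–Turán: let r_1, ..., r_15 be the row sums and z = Σ r_i the total number of 1s. Each pair of columns can share at most one row with both entries 1 (else a 2×2 all-ones block appears), so Σ_i C(r_i, 2) ≤ C(48, 2) = 1128. By convexity Σ_i C(r_i, 2) ≥ 15·C(z/15, 2) = z(z − 15)/(2·15), giving z² − 15z − 15·48·47 ≤ 0 and hence z ≤ (1/2)[15 + √(225 + 4·33840)] = (1/2)[15 + √135585] ≈ (1/2)(15 + 368.2187) = 191.6093.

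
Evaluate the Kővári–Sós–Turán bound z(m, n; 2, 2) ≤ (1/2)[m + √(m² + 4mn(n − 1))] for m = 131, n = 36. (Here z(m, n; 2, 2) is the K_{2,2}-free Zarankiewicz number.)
z(131, 36; 2, 2) ≤ (1/2)[131 + √(131² + 4·131·36·35)] = (1/2)[131 + √677401] = 477.0219

Kővári–Sós–Turán: let r_1, ..., r_131 be the row sums and z = Σ r_i the total number of 1s. Each pair of columns can share at most one row with both entries 1 (else a 2×2 all-ones block appears), so Σ_i C(r_i, 2) ≤ C(36, 2) = 630. By convexity Σ_i C(r_i, 2) ≥ 131·C(z/131, 2) = z(z − 131)/(2·131), giving z² − 131z − 131·36·35 ≤ 0 and hence z ≤ (1/2)[131 + √(17161 + 4·165060)] = (1/2)[131 + √677401] ≈ (1/2)(131 + 823.0437) = 477.0219.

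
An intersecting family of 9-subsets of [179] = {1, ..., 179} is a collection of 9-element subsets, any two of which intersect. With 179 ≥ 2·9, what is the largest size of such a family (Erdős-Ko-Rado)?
max |F| = C(178, 8) = 21308033477610

Erdős-Ko-Rado (1961): when n ≥ 2k, max |F| = C(n−1, k−1). The bound is attained by the star {A : i ∈ A} for any fixed i ∈ [n]. Here C(179−1, 9−1) = C(178, 8) = 21308033477610.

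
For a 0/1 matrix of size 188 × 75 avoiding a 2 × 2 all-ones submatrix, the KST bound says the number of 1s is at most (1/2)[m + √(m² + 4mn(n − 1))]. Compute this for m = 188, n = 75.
z(188, 75; 2, 2) ≤ (1/2)[188 + √(188² + 4·188·75·74)] = (1/2)[188 + √4208944] = 1119.7856

Kővári–Sós–Turán: let r_1, ..., r_188 be the row sums and z = Σ r_i the total number of 1s. Each pair of columns can share at most one row with both entries 1 (else a 2×2 all-ones block appears), so Σ_i C(r_i, 2) ≤ C(75, 2) = 2775. By convexity Σ_i C(r_i, 2) ≥ 188·C(z/188, 2) = z(z − 188)/(2·188), giving z² − 188z − 188·75·74 ≤ 0 and hence z ≤ (1/2)[188 + √(35344 + 4·1043400)] = (1/2)[188 + √4208944] ≈ (1/2)(188 + 2051.5711) = 1119.7856.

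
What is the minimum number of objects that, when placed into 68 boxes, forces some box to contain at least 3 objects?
n = (3 − 1)·68 + 1 = 137

By the generalised pigeonhole principle, to guarantee some box contains ≥ r objects we need more than (r − 1) · k objects total. Threshold: n = (r − 1) · k + 1. With r = 3 and k = 68: n = 2 · 68 + 1 = 136 + 1 = 137. For n = 136 = 2 · 68, we can put exactly 2 objects in every box, avoiding 3 in any single one — so 137 is tight.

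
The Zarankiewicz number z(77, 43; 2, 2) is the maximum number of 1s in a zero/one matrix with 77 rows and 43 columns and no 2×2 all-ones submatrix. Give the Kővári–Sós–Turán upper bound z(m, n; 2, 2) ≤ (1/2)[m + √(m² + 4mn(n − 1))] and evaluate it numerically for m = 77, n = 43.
z(77, 43; 2, 2) ≤ (1/2)[77 + √(77² + 4·77·43·42)] = (1/2)[77 + √562177] = 413.3923

Kővári–Sós–Turán: let r_1, ..., r_77 be the row sums and z = Σ r_i the total number of 1s. Each pair of columns can share at most one row with both entries 1 (else a 2×2 all-ones block appears), so Σ_i C(r_i, 2) ≤ C(43, 2) = 903. By convexity Σ_i C(r_i, 2) ≥ 77·C(z/77, 2) = z(z − 77)/(2·77), giving z² − 77z − 77·43·42 ≤ 0 and hence z ≤ (1/2)[77 + √(5929 + 4·139062)] = (1/2)[77 + √562177] ≈ (1/2)(77 + 749.7846) = 413.3923.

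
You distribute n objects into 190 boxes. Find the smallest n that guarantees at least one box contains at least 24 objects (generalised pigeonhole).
n = (24 − 1)·190 + 1 = 4371

By the generalised pigeonhole principle, to guarantee some box contains ≥ r objects we need more than (r − 1) · k objects total. Threshold: n = (r − 1) · k + 1. With r = 24 and k = 190: n = 23 · 190 + 1 = 4370 + 1 = 4371. For n = 4370 = 23 · 190, we can put exactly 23 objects in every box, avoiding 24 in any single one — so 4371 is tight.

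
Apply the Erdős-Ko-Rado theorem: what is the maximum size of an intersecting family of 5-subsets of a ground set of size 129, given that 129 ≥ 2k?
max |F| = C(128, 4) = 10668000

Erdős-Ko-Rado (1961): when n ≥ 2k, max |F| = C(n−1, k−1). The bound is attained by the star {A : i ∈ A} for any fixed i ∈ [n]. Here C(129−1, 5−1) = C(128, 4) = 10668000.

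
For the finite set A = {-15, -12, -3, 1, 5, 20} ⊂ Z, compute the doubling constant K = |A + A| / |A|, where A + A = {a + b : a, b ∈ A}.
K = |A + A| / |A| = 20/6 = 10/3

Enumerate A + A = {a + b : a, b ∈ A}. With |A| = 6, there are |A|^2 = 36 ordered sum pairs; collecting distinct values, A + A = {-30, -27, -24, -18, -15, -14, -11, -10, -7, -6, -2, 2, 5, 6, 8, 10, 17, 21, 25, 40}, so |A + A| = 20. Thus K = 20/6 = 10/3. For comparison, the minimum possible |A + A| over all 6-element sets is 2·6 − 1 = 11 (so min K = 11/6), attained only by arithmetic progressions.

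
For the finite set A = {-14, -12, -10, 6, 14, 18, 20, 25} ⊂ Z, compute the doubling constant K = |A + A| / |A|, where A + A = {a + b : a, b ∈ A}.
K = |A + A| / |A| = 32/8 = 4

Enumerate A + A = {a + b : a, b ∈ A}. With |A| = 8, there are |A|^2 = 64 ordered sum pairs; collecting distinct values, A + A = {-28, -26, -24, -22, -20, -8, -6, -4, 0, 2, 4, 6, 8, 10, 11, 12, 13, 15, 20, 24, 26, 28, 31, 32, 34, 36, 38, 39, 40, 43, 45, 50}, so |A + A| = 32. Thus K = 32/8 = 4. For comparison, the minimum possible |A + A| over all 8-element sets is 2·8 − 1 = 15 (so min K = 15/8), attained only by arithmetic progressions.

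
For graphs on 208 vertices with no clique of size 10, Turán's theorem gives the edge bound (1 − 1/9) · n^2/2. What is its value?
Turán density bound = (8/9) · 208^2/2 = 173056/9 ≈ 19228.4444

Turán's theorem: ex(n, K_{r+1}) is achieved by the complete r-partite Turán graph T(n, r) with parts as balanced as possible, and is at most (1 − 1/r) · n^2/2. For r = 9, n = 208: the density bound is (8/9) · 43264/2 = 173056/9 ≈ 19228.4444. The integer-valued extremum is e(T(208, 9)) = 19228, which is strictly less than the density bound 173056/9 since 9 ∤ 208 (the parts of T(208, 9) cannot all be equal).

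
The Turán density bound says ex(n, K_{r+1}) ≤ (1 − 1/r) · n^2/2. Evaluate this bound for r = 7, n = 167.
Turán density bound = (6/7) · 167^2/2 = 83667/7 ≈ 11952.4286

Turán's theorem: ex(n, K_{r+1}) is achieved by the complete r-partite Turán graph T(n, r) with parts as balanced as possible, and is at most (1 − 1/r) · n^2/2. For r = 7, n = 167: the density bound is (6/7) · 27889/2 = 83667/7 ≈ 11952.4286. The integer-valued extremum is e(T(167, 7)) = 11952, which is strictly less than the density bound 83667/7 since 7 ∤ 167 (the parts of T(167, 7) cannot all be equal).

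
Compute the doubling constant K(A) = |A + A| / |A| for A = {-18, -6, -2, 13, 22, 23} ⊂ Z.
K = |A + A| / |A| = 21/6 = 7/2

Enumerate A + A = {a + b : a, b ∈ A}. With |A| = 6, there are |A|^2 = 36 ordered sum pairs; collecting distinct values, A + A = {-36, -24, -20, -12, -8, -5, -4, 4, 5, 7, 11, 16, 17, 20, 21, 26, 35, 36, 44, 45, 46}, so |A + A| = 21. Thus K = 21/6 = 7/2. For comparison, the minimum possible |A + A| over all 6-element sets is 2·6 − 1 = 11 (so min K = 11/6), attained only by arithmetic progressions.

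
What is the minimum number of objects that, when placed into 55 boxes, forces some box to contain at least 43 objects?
n = (43 − 1)·55 + 1 = 2311

By the generalised pigeonhole principle, to guarantee some box contains ≥ r objects we need more than (r − 1) · k objects total. Threshold: n = (r − 1) · k + 1. With r = 43 and k = 55: n = 42 · 55 + 1 = 2310 + 1 = 2311. For n = 2310 = 42 · 55, we can put exactly 42 objects in every box, avoiding 43 in any single one — so 2311 is tight.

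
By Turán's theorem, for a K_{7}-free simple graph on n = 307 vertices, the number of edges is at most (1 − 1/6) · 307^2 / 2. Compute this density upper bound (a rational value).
Turán density bound = (5/6) · 307^2/2 = 471245/12 ≈ 39270.4167

Turán's theorem: ex(n, K_{r+1}) is achieved by the complete r-partite Turán graph T(n, r) with parts as balanced as possible, and is at most (1 − 1/r) · n^2/2. For r = 6, n = 307: the density bound is (5/6) · 94249/2 = 471245/12 ≈ 39270.4167. The integer-valued extremum is e(T(307, 6)) = 39270, which is strictly less than the density bound 471245/12 since 6 ∤ 307 (the parts of T(307, 6) cannot all be equal).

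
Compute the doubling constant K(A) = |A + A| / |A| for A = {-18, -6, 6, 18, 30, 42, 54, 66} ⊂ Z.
K = |A + A| / |A| = 15/8

Enumerate A + A = {a + b : a, b ∈ A}. With |A| = 8, there are |A|^2 = 64 ordered sum pairs; collecting distinct values, A + A = {-36, -24, -12, 0, 12, 24, 36, 48, 60, 72, 84, 96, 108, 120, 132}, so |A + A| = 15. Thus K = 15/8. Here |A + A| = 2|A| − 1 = 15, the minimum possible — so K = 15/8 is minimal, which holds iff A is an arithmetic progression.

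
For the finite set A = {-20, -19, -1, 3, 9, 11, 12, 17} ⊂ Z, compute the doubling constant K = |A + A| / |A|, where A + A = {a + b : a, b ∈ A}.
K = |A + A| / |A| = 33/8

Enumerate A + A = {a + b : a, b ∈ A}. With |A| = 8, there are |A|^2 = 64 ordered sum pairs; collecting distinct values, A + A = {-40, -39, -38, -21, -20, -17, -16, -11, -10, -9, -8, -7, -3, -2, 2, 6, 8, 10, 11, 12, 14, 15, 16, 18, 20, 21, 22, 23, 24, 26, 28, 29, 34}, so |A + A| = 33. Thus K = 33/8. For comparison, the minimum possible |A + A| over all 8-element sets is 2·8 − 1 = 15 (so min K = 15/8), attained only by arithmetic progressions.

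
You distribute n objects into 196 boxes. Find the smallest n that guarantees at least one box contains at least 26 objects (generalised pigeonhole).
n = (26 − 1)·196 + 1 = 4901

By the generalised pigeonhole principle, to guarantee some box contains ≥ r objects we need more than (r − 1) · k objects total. Threshold: n = (r − 1) · k + 1. With r = 26 and k = 196: n = 25 · 196 + 1 = 4900 + 1 = 4901. For n = 4900 = 25 · 196, we can put exactly 25 objects in every box, avoiding 26 in any single one — so 4901 is tight.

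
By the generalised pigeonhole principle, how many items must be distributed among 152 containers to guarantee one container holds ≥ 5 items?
n = (5 − 1)·152 + 1 = 609

By the generalised pigeonhole principle, to guarantee some box contains ≥ r objects we need more than (r − 1) · k objects total. Threshold: n = (r − 1) · k + 1. With r = 5 and k = 152: n = 4 · 152 + 1 = 608 + 1 = 609. For n = 608 = 4 · 152, we can put exactly 4 objects in every box, avoiding 5 in any single one — so 609 is tight.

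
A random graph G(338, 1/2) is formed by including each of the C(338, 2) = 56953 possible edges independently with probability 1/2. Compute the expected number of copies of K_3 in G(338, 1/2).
E[# K_3] = C(338, 3) · (1/2)^C(3, 2) = 6378736 / 2^3 = 797342

For each 3-subset S of vertices (there are C(338, 3) = 6378736 such S), let X_S = 1 if S induces a K_3 (all C(3, 2) = 3 edges present). Then P(X_S = 1) = (1/2)^3 = 1/8. By linearity of expectation, E[# K_3] = C(338, 3) · (1/2)^3 = 6378736 / 8 = 797342.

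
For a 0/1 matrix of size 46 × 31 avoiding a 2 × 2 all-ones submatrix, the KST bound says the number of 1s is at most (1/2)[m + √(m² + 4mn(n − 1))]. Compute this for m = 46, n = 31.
z(46, 31; 2, 2) ≤ (1/2)[46 + √(46² + 4·46·31·30)] = (1/2)[46 + √173236] = 231.1081

Kővári–Sós–Turán: let r_1, ..., r_46 be the row sums and z = Σ r_i the total number of 1s. Each pair of columns can share at most one row with both entries 1 (else a 2×2 all-ones block appears), so Σ_i C(r_i, 2) ≤ C(31, 2) = 465. By convexity Σ_i C(r_i, 2) ≥ 46·C(z/46, 2) = z(z − 46)/(2·46), giving z² − 46z − 46·31·30 ≤ 0 and hence z ≤ (1/2)[46 + √(2116 + 4·42780)] = (1/2)[46 + √173236] ≈ (1/2)(46 + 416.2163) = 231.1081.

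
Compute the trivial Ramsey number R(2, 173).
R(2, 173) = 173

R(2, k) = k for all k ≥ 2: in a 2-colouring of K_k, either some edge is red (a red K_2) or all edges are blue (a blue K_k). And K_{172} coloured all-blue has no blue K_173, so R(2, 173) > 172. Hence R(2, 173) = 173.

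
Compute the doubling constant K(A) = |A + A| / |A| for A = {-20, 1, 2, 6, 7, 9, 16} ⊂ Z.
K = |A + A| / |A| = 26/7

Enumerate A + A = {a + b : a, b ∈ A}. With |A| = 7, there are |A|^2 = 49 ordered sum pairs; collecting distinct values, A + A = {-40, -19, -18, -14, -13, -11, -4, 2, 3, 4, 7, 8, 9, 10, 11, 12, 13, 14, 15, 16, 17, 18, 22, 23, 25, 32}, so |A + A| = 26. Thus K = 26/7. For comparison, the minimum possible |A + A| over all 7-element sets is 2·7 − 1 = 13 (so min K = 13/7), attained only by arithmetic progressions.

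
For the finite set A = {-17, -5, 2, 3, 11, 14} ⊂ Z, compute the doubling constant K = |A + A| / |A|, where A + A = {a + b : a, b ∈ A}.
K = |A + A| / |A| = 19/6

Enumerate A + A = {a + b : a, b ∈ A}. With |A| = 6, there are |A|^2 = 36 ordered sum pairs; collecting distinct values, A + A = {-34, -22, -15, -14, -10, -6, -3, -2, 4, 5, 6, 9, 13, 14, 16, 17, 22, 25, 28}, so |A + A| = 19. Thus K = 19/6. For comparison, the minimum possible |A + A| over all 6-element sets is 2·6 − 1 = 11 (so min K = 11/6), attained only by arithmetic progressions.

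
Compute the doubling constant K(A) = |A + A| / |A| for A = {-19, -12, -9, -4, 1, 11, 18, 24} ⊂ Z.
K = |A + A| / |A| = 30/8 = 15/4

Enumerate A + A = {a + b : a, b ∈ A}. With |A| = 8, there are |A|^2 = 64 ordered sum pairs; collecting distinct values, A + A = {-38, -31, -28, -24, -23, -21, -18, -16, -13, -11, -8, -3, -1, 2, 5, 6, 7, 9, 12, 14, 15, 19, 20, 22, 25, 29, 35, 36, 42, 48}, so |A + A| = 30. Thus K = 30/8 = 15/4. For comparison, the minimum possible |A + A| over all 8-element sets is 2·8 − 1 = 15 (so min K = 15/8), attained only by arithmetic progressions.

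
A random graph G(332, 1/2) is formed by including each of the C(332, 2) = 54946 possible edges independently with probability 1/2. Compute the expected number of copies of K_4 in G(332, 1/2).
E[# K_4] = C(332, 4) · (1/2)^C(4, 2) = 497123935 / 2^6 = 7767561.484375

For each 4-subset S of vertices (there are C(332, 4) = 497123935 such S), let X_S = 1 if S induces a K_4 (all C(4, 2) = 6 edges present). Then P(X_S = 1) = (1/2)^6 = 1/64. By linearity of expectation, E[# K_4] = C(332, 4) · (1/2)^6 = 497123935 / 64 = 7767561.484375.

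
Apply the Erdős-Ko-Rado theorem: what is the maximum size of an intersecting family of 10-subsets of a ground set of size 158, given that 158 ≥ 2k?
max |F| = C(157, 9) = 126445427890925

The Erdős-Ko-Rado theorem states: for n ≥ 2k, an intersecting family of k-subsets of an n-element set has size at most C(n − 1, k − 1), with equality for 'star' families {A ⊆ [n] : |A| = k, i ∈ A} (fix an element i). For n = 158, k = 10: C(157, 9) = 126445427890925.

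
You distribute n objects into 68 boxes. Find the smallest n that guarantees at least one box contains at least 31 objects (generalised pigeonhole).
n = (31 − 1)·68 + 1 = 2041

By the generalised pigeonhole principle, to guarantee some box contains ≥ r objects we need more than (r − 1) · k objects total. Threshold: n = (r − 1) · k + 1. With r = 31 and k = 68: n = 30 · 68 + 1 = 2040 + 1 = 2041. For n = 2040 = 30 · 68, we can put exactly 30 objects in every box, avoiding 31 in any single one — so 2041 is tight.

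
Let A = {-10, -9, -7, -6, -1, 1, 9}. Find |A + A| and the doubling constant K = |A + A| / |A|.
K = |A + A| / |A| = 24/7

Enumerate A + A = {a + b : a, b ∈ A}. With |A| = 7, there are |A|^2 = 49 ordered sum pairs; collecting distinct values, A + A = {-20, -19, -18, -17, -16, -15, -14, -13, -12, -11, -10, -9, -8, -7, -6, -5, -2, -1, 0, 2, 3, 8, 10, 18}, so |A + A| = 24. Thus K = 24/7. For comparison, the minimum possible |A + A| over all 7-element sets is 2·7 − 1 = 13 (so min K = 13/7), attained only by arithmetic progressions.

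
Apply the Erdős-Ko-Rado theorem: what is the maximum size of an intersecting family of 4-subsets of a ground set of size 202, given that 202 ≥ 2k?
max |F| = C(201, 3) = 1333300

Erdős-Ko-Rado (1961): when n ≥ 2k, max |F| = C(n−1, k−1). The bound is attained by the star {A : i ∈ A} for any fixed i ∈ [n]. Here C(202−1, 4−1) = C(201, 3) = 1333300.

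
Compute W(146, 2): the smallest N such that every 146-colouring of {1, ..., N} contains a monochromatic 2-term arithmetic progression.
W(146, 2) = 146 + 1 = 147

A 2-term AP is any pair of integers, so a monochromatic 2-AP exists iff some colour is used at least twice. With 146 colours, the colouring i ↦ i on {1, ..., 146} uses each colour once, avoiding any monochromatic pair, so W(146, 2) > 146. For {1, ..., 147}, pigeonhole forces two integers of the same colour, which form a monochromatic 2-AP. Hence W(146, 2) = 147.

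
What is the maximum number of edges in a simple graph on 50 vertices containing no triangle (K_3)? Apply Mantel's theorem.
ex(50, K_3) = ⌊50^2/4⌋ = 625

Mantel (1907): a triangle-free graph on n vertices has at most ⌊n^2/4⌋ edges, with equality for the complete bipartite graph K_{⌊n/2⌋, ⌈n/2⌉}. For n = 50: ⌊50^2/4⌋ = ⌊2500/4⌋ = 625. The extremal graph is K_{25, 25}, which has 25·25 = 625 edges.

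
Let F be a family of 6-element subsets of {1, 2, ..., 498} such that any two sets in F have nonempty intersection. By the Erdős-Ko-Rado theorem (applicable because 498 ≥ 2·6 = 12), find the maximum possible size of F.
max |F| = C(497, 5) = 247648605204

The Erdős-Ko-Rado theorem states: for n ≥ 2k, an intersecting family of k-subsets of an n-element set has size at most C(n − 1, k − 1), with equality for 'star' families {A ⊆ [n] : |A| = k, i ∈ A} (fix an element i). For n = 498, k = 6: C(497, 5) = 247648605204.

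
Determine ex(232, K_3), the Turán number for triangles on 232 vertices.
ex(232, K_3) = ⌊232^2/4⌋ = 13456

Mantel (1907): a triangle-free graph on n vertices has at most ⌊n^2/4⌋ edges, with equality for the complete bipartite graph K_{⌊n/2⌋, ⌈n/2⌉}. For n = 232: ⌊232^2/4⌋ = ⌊53824/4⌋ = 13456. The extremal graph is K_{116, 116}, which has 116·116 = 13456 edges.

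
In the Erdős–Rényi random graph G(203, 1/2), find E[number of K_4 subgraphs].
E[# K_4] = C(203, 4) · (1/2)^C(4, 2) = 68685050 / 2^6 = 34342525/32 = 1073203.90625

For each 4-subset S of vertices (there are C(203, 4) = 68685050 such S), let X_S = 1 if S induces a K_4 (all C(4, 2) = 6 edges present). Then P(X_S = 1) = (1/2)^6 = 1/64. By linearity of expectation, E[# K_4] = C(203, 4) · (1/2)^6 = 68685050 / 64 = 34342525/32 = 1073203.90625.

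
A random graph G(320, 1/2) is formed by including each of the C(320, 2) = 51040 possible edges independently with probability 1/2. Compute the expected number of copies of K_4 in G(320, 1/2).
E[# K_4] = C(320, 4) · (1/2)^C(4, 2) = 428761520 / 2^6 = 26797595/4 = 6699398.75

For each 4-subset S of vertices (there are C(320, 4) = 428761520 such S), let X_S = 1 if S induces a K_4 (all C(4, 2) = 6 edges present). Then P(X_S = 1) = (1/2)^6 = 1/64. By linearity of expectation, E[# K_4] = C(320, 4) · (1/2)^6 = 428761520 / 64 = 26797595/4 = 6699398.75.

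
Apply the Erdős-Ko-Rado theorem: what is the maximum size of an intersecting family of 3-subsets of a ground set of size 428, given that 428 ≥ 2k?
max |F| = C(427, 2) = 90951

Erdős-Ko-Rado (1961): when n ≥ 2k, max |F| = C(n−1, k−1). The bound is attained by the star {A : i ∈ A} for any fixed i ∈ [n]. Here C(428−1, 3−1) = C(427, 2) = 90951.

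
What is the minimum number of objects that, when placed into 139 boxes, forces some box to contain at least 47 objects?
n = (47 − 1)·139 + 1 = 6395

By the generalised pigeonhole principle, to guarantee some box contains ≥ r objects we need more than (r − 1) · k objects total. Threshold: n = (r − 1) · k + 1. With r = 47 and k = 139: n = 46 · 139 + 1 = 6394 + 1 = 6395. For n = 6394 = 46 · 139, we can put exactly 46 objects in every box, avoiding 47 in any single one — so 6395 is tight.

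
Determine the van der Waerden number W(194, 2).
W(194, 2) = 194 + 1 = 195

A 2-term AP is any pair of integers, so a monochromatic 2-AP exists iff some colour is used at least twice. With 194 colours, the colouring i ↦ i on {1, ..., 194} uses each colour once, avoiding any monochromatic pair, so W(194, 2) > 194. For {1, ..., 195}, pigeonhole forces two integers of the same colour, which form a monochromatic 2-AP. Hence W(194, 2) = 195.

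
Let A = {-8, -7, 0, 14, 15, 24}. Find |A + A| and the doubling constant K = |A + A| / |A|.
K = |A + A| / |A| = 20/6 = 10/3

Enumerate A + A = {a + b : a, b ∈ A}. With |A| = 6, there are |A|^2 = 36 ordered sum pairs; collecting distinct values, A + A = {-16, -15, -14, -8, -7, 0, 6, 7, 8, 14, 15, 16, 17, 24, 28, 29, 30, 38, 39, 48}, so |A + A| = 20. Thus K = 20/6 = 10/3. For comparison, the minimum possible |A + A| over all 6-element sets is 2·6 − 1 = 11 (so min K = 11/6), attained only by arithmetic progressions.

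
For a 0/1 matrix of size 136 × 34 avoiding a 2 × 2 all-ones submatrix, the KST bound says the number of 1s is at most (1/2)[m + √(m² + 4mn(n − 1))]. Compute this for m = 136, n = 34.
z(136, 34; 2, 2) ≤ (1/2)[136 + √(136² + 4·136·34·33)] = (1/2)[136 + √628864] = 464.5047

Kővári–Sós–Turán: let r_1, ..., r_136 be the row sums and z = Σ r_i the total number of 1s. Each pair of columns can share at most one row with both entries 1 (else a 2×2 all-ones block appears), so Σ_i C(r_i, 2) ≤ C(34, 2) = 561. By convexity Σ_i C(r_i, 2) ≥ 136·C(z/136, 2) = z(z − 136)/(2·136), giving z² − 136z − 136·34·33 ≤ 0 and hence z ≤ (1/2)[136 + √(18496 + 4·152592)] = (1/2)[136 + √628864] ≈ (1/2)(136 + 793.0095) = 464.5047.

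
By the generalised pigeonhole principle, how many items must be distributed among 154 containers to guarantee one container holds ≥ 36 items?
n = (36 − 1)·154 + 1 = 5391

By the generalised pigeonhole principle, to guarantee some box contains ≥ r objects we need more than (r − 1) · k objects total. Threshold: n = (r − 1) · k + 1. With r = 36 and k = 154: n = 35 · 154 + 1 = 5390 + 1 = 5391. For n = 5390 = 35 · 154, we can put exactly 35 objects in every box, avoiding 36 in any single one — so 5391 is tight.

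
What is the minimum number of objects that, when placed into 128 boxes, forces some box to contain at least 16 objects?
n = (16 − 1)·128 + 1 = 1921

By the generalised pigeonhole principle, to guarantee some box contains ≥ r objects we need more than (r − 1) · k objects total. Threshold: n = (r − 1) · k + 1. With r = 16 and k = 128: n = 15 · 128 + 1 = 1920 + 1 = 1921. For n = 1920 = 15 · 128, we can put exactly 15 objects in every box, avoiding 16 in any single one — so 1921 is tight.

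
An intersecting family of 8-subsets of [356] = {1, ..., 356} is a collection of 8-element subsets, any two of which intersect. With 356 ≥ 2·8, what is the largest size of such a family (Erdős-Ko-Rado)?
max |F| = C(355, 7) = 132836992774200

Erdős-Ko-Rado (1961): when n ≥ 2k, max |F| = C(n−1, k−1). The bound is attained by the star {A : i ∈ A} for any fixed i ∈ [n]. Here C(356−1, 8−1) = C(355, 7) = 132836992774200.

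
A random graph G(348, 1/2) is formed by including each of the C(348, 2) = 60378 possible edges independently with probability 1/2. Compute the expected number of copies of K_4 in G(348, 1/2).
E[# K_4] = C(348, 4) · (1/2)^C(4, 2) = 600610155 / 2^6 = 9384533.671875

For each 4-subset S of vertices (there are C(348, 4) = 600610155 such S), let X_S = 1 if S induces a K_4 (all C(4, 2) = 6 edges present). Then P(X_S = 1) = (1/2)^6 = 1/64. By linearity of expectation, E[# K_4] = C(348, 4) · (1/2)^6 = 600610155 / 64 = 9384533.671875.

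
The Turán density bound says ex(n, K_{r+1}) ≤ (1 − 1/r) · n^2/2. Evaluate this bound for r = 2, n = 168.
Turán density bound = (1/2) · 168^2/2 = 7056

Turán's theorem: ex(n, K_{r+1}) is achieved by the complete r-partite Turán graph T(n, r) with parts as balanced as possible, and is at most (1 − 1/r) · n^2/2. For r = 2, n = 168: the density bound is (1/2) · 28224/2 = 7056. Since 2 ∣ 168, the Turán graph T(168, 2) has parts of equal size 84, and its edge count e(T(168, 2)) = 7056 attains the density bound exactly.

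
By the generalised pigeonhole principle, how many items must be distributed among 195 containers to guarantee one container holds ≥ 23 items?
n = (23 − 1)·195 + 1 = 4291

By the generalised pigeonhole principle, to guarantee some box contains ≥ r objects we need more than (r − 1) · k objects total. Threshold: n = (r − 1) · k + 1. With r = 23 and k = 195: n = 22 · 195 + 1 = 4290 + 1 = 4291. For n = 4290 = 22 · 195, we can put exactly 22 objects in every box, avoiding 23 in any single one — so 4291 is tight.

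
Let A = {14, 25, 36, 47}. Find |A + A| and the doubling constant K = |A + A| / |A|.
K = |A + A| / |A| = 7/4

Enumerate A + A = {a + b : a, b ∈ A}. With |A| = 4, there are |A|^2 = 16 ordered sum pairs; collecting distinct values, A + A = {28, 39, 50, 61, 72, 83, 94}, so |A + A| = 7. Thus K = 7/4. Here |A + A| = 2|A| − 1 = 7, the minimum possible — so K = 7/4 is minimal, which holds iff A is an arithmetic progression.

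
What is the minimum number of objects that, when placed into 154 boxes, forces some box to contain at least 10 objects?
n = (10 − 1)·154 + 1 = 1387

By the generalised pigeonhole principle, to guarantee some box contains ≥ r objects we need more than (r − 1) · k objects total. Threshold: n = (r − 1) · k + 1. With r = 10 and k = 154: n = 9 · 154 + 1 = 1386 + 1 = 1387. For n = 1386 = 9 · 154, we can put exactly 9 objects in every box, avoiding 10 in any single one — so 1387 is tight.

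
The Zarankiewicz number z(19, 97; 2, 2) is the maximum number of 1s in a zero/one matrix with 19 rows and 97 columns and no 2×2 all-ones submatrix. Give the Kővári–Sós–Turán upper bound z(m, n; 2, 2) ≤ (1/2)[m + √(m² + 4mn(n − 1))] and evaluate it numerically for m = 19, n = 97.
z(19, 97; 2, 2) ≤ (1/2)[19 + √(19² + 4·19·97·96)] = (1/2)[19 + √708073] = 430.2354

Kővári–Sós–Turán: let r_1, ..., r_19 be the row sums and z = Σ r_i the total number of 1s. Each pair of columns can share at most one row with both entries 1 (else a 2×2 all-ones block appears), so Σ_i C(r_i, 2) ≤ C(97, 2) = 4656. By convexity Σ_i C(r_i, 2) ≥ 19·C(z/19, 2) = z(z − 19)/(2·19), giving z² − 19z − 19·97·96 ≤ 0 and hence z ≤ (1/2)[19 + √(361 + 4·176928)] = (1/2)[19 + √708073] ≈ (1/2)(19 + 841.4707) = 430.2354.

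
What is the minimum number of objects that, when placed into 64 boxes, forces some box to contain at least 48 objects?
n = (48 − 1)·64 + 1 = 3009

By the generalised pigeonhole principle, to guarantee some box contains ≥ r objects we need more than (r − 1) · k objects total. Threshold: n = (r − 1) · k + 1. With r = 48 and k = 64: n = 47 · 64 + 1 = 3008 + 1 = 3009. For n = 3008 = 47 · 64, we can put exactly 47 objects in every box, avoiding 48 in any single one — so 3009 is tight.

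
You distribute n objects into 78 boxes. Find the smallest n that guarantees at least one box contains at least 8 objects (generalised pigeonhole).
n = (8 − 1)·78 + 1 = 547

By the generalised pigeonhole principle, to guarantee some box contains ≥ r objects we need more than (r − 1) · k objects total. Threshold: n = (r − 1) · k + 1. With r = 8 and k = 78: n = 7 · 78 + 1 = 546 + 1 = 547. For n = 546 = 7 · 78, we can put exactly 7 objects in every box, avoiding 8 in any single one — so 547 is tight.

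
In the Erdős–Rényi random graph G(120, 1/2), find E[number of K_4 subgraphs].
E[# K_4] = C(120, 4) · (1/2)^C(4, 2) = 8214570 / 2^6 = 4107285/32 = 128352.65625

For each 4-subset S of vertices (there are C(120, 4) = 8214570 such S), let X_S = 1 if S induces a K_4 (all C(4, 2) = 6 edges present). Then P(X_S = 1) = (1/2)^6 = 1/64. By linearity of expectation, E[# K_4] = C(120, 4) · (1/2)^6 = 8214570 / 64 = 4107285/32 = 128352.65625.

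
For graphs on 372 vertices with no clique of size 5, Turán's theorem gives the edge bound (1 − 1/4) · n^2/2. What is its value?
Turán density bound = (3/4) · 372^2/2 = 51894

Turán's theorem: ex(n, K_{r+1}) is achieved by the complete r-partite Turán graph T(n, r) with parts as balanced as possible, and is at most (1 − 1/r) · n^2/2. For r = 4, n = 372: the density bound is (3/4) · 138384/2 = 51894. Since 4 ∣ 372, the Turán graph T(372, 4) has parts of equal size 93, and its edge count e(T(372, 4)) = 51894 attains the density bound exactly.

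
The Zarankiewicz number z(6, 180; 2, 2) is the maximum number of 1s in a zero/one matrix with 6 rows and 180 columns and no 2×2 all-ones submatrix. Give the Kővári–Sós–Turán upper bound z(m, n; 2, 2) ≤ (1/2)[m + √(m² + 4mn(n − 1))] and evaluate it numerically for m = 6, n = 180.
z(6, 180; 2, 2) ≤ (1/2)[6 + √(6² + 4·6·180·179)] = (1/2)[6 + √773316] = 442.6919

Kővári–Sós–Turán: let r_1, ..., r_6 be the row sums and z = Σ r_i the total number of 1s. Each pair of columns can share at most one row with both entries 1 (else a 2×2 all-ones block appears), so Σ_i C(r_i, 2) ≤ C(180, 2) = 16110. By convexity Σ_i C(r_i, 2) ≥ 6·C(z/6, 2) = z(z − 6)/(2·6), giving z² − 6z − 6·180·179 ≤ 0 and hence z ≤ (1/2)[6 + √(36 + 4·193320)] = (1/2)[6 + √773316] ≈ (1/2)(6 + 879.3839) = 442.6919.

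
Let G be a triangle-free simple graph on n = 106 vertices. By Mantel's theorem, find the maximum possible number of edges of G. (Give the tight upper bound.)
ex(106, K_3) = ⌊106^2/4⌋ = 2809

Mantel (1907): a triangle-free graph on n vertices has at most ⌊n^2/4⌋ edges, with equality for the complete bipartite graph K_{⌊n/2⌋, ⌈n/2⌉}. For n = 106: ⌊106^2/4⌋ = ⌊11236/4⌋ = 2809. The extremal graph is K_{53, 53}, which has 53·53 = 2809 edges.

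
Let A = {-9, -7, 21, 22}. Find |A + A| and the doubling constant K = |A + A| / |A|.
K = |A + A| / |A| = 10/4 = 5/2

Enumerate A + A = {a + b : a, b ∈ A}. With |A| = 4, there are |A|^2 = 16 ordered sum pairs; collecting distinct values, A + A = {-18, -16, -14, 12, 13, 14, 15, 42, 43, 44}, so |A + A| = 10. Thus K = 10/4 = 5/2. For comparison, the minimum possible |A + A| over all 4-element sets is 2·4 − 1 = 7 (so min K = 7/4), attained only by arithmetic progressions.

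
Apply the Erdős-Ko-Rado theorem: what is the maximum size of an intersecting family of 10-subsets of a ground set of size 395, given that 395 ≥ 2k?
max |F| = C(394, 9) = 575085963182945578

The Erdős-Ko-Rado theorem states: for n ≥ 2k, an intersecting family of k-subsets of an n-element set has size at most C(n − 1, k − 1), with equality for 'star' families {A ⊆ [n] : |A| = k, i ∈ A} (fix an element i). For n = 395, k = 10: C(394, 9) = 575085963182945578.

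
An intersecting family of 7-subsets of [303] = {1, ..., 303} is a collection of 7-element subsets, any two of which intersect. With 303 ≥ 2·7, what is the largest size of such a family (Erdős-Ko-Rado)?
max |F| = C(302, 6) = 1002319312995

The Erdős-Ko-Rado theorem states: for n ≥ 2k, an intersecting family of k-subsets of an n-element set has size at most C(n − 1, k − 1), with equality for 'star' families {A ⊆ [n] : |A| = k, i ∈ A} (fix an element i). For n = 303, k = 7: C(302, 6) = 1002319312995.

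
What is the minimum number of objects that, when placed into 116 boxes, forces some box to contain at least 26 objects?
n = (26 − 1)·116 + 1 = 2901

By the generalised pigeonhole principle, to guarantee some box contains ≥ r objects we need more than (r − 1) · k objects total. Threshold: n = (r − 1) · k + 1. With r = 26 and k = 116: n = 25 · 116 + 1 = 2900 + 1 = 2901. For n = 2900 = 25 · 116, we can put exactly 25 objects in every box, avoiding 26 in any single one — so 2901 is tight.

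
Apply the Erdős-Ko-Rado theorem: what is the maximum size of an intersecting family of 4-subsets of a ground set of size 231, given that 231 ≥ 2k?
max |F| = C(230, 3) = 2001460

The Erdős-Ko-Rado theorem states: for n ≥ 2k, an intersecting family of k-subsets of an n-element set has size at most C(n − 1, k − 1), with equality for 'star' families {A ⊆ [n] : |A| = k, i ∈ A} (fix an element i). For n = 231, k = 4: C(230, 3) = 2001460.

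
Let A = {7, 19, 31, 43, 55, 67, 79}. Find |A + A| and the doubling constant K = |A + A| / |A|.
K = |A + A| / |A| = 13/7

Enumerate A + A = {a + b : a, b ∈ A}. With |A| = 7, there are |A|^2 = 49 ordered sum pairs; collecting distinct values, A + A = {14, 26, 38, 50, 62, 74, 86, 98, 110, 122, 134, 146, 158}, so |A + A| = 13. Thus K = 13/7. Here |A + A| = 2|A| − 1 = 13, the minimum possible — so K = 13/7 is minimal, which holds iff A is an arithmetic progression.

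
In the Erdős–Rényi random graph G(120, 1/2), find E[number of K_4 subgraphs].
E[# K_4] = C(120, 4) · (1/2)^C(4, 2) = 8214570 / 2^6 = 4107285/32 = 128352.65625

For each 4-subset S of vertices (there are C(120, 4) = 8214570 such S), let X_S = 1 if S induces a K_4 (all C(4, 2) = 6 edges present). Then P(X_S = 1) = (1/2)^6 = 1/64. By linearity of expectation, E[# K_4] = C(120, 4) · (1/2)^6 = 8214570 / 64 = 4107285/32 = 128352.65625.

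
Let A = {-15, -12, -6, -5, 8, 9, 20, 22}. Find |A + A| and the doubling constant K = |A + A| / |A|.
K = |A + A| / |A| = 33/8

Enumerate A + A = {a + b : a, b ∈ A}. With |A| = 8, there are |A|^2 = 64 ordered sum pairs; collecting distinct values, A + A = {-30, -27, -24, -21, -20, -18, -17, -12, -11, -10, -7, -6, -4, -3, 2, 3, 4, 5, 7, 8, 10, 14, 15, 16, 17, 18, 28, 29, 30, 31, 40, 42, 44}, so |A + A| = 33. Thus K = 33/8. For comparison, the minimum possible |A + A| over all 8-element sets is 2·8 − 1 = 15 (so min K = 15/8), attained only by arithmetic progressions.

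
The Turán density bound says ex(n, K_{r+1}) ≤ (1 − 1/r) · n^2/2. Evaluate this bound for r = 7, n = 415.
Turán density bound = (6/7) · 415^2/2 = 516675/7 ≈ 73810.7143

Turán's theorem: ex(n, K_{r+1}) is achieved by the complete r-partite Turán graph T(n, r) with parts as balanced as possible, and is at most (1 − 1/r) · n^2/2. For r = 7, n = 415: the density bound is (6/7) · 172225/2 = 516675/7 ≈ 73810.7143. The integer-valued extremum is e(T(415, 7)) = 73810, which is strictly less than the density bound 516675/7 since 7 ∤ 415 (the parts of T(415, 7) cannot all be equal).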